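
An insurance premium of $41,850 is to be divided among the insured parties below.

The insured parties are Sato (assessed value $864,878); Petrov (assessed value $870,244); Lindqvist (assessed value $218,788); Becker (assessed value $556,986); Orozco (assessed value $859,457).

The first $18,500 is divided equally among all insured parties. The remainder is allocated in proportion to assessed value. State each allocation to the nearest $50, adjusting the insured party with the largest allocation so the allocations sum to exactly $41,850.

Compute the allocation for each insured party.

Sato: $9,700 · Petrov: $9,750 · Lindqvist: $5,200 · Becker: $7,550 · Orozco: $9,650

Equal tier: $18,500 ÷ 5 = $3,700 apiece.
Remainder $23,350 by assessed value (total 3,370,353): Sato 5,991.92 → $6,000; Petrov 6,029.10 → $6,050; Lindqvist 1,515.78 → $1,500; Becker 3,858.83 → $3,850; Orozco 5,954.37 → $5,950.
Totals: Sato $3,700 + $6,000 = $9,700; Petrov $3,700 + $6,050 = $9,750; Lindqvist $3,700 + $1,500 = $5,200; Becker $3,700 + $3,850 = $7,550; Orozco $3,700 + $5,950 = $9,650.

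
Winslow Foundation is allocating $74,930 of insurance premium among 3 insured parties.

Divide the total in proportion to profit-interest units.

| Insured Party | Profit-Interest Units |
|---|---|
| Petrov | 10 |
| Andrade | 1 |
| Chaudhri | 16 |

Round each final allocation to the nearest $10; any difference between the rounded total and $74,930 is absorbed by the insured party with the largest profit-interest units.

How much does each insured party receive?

Petrov: $27,750 | Andrade: $2,780 | Chaudhri: $44,400

Total profit-interest units = 10 + 1 + 16 = 27.
Raw shares: Petrov 27,751.85; Andrade 2,775.19; Chaudhri 44,402.96.
Rounded to nearest $10: Petrov $27,750; Andrade $2,780; Chaudhri $44,400. Sum = $74,930.
Sum already equals the total — no adjustment.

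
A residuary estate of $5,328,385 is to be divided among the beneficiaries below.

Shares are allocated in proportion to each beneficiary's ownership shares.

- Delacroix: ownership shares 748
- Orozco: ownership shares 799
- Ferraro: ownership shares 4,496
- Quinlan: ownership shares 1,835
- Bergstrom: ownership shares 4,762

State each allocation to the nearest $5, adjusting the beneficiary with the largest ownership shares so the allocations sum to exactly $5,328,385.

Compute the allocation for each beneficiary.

Ownership shares total: 12,640.
Pro-rata amounts: Delacroix 748/12,640 × $5,328,385 = 315,318.99; Orozco 799/12,640 × $5,328,385 = 336,818.01; Ferraro 4,496/12,640 × $5,328,385 = 1,895,286.31; Quinlan 1,835/12,640 × $5,328,385 = 773,543.23; Bergstrom 4,762/12,640 × $5,328,385 = 2,007,418.46.
After rounding ($5): Delacroix $315,320; Orozco $336,820; Ferraro $1,895,285; Quinlan $773,545; Bergstrom $2,007,420. Sum = $5,328,390.
Difference $5,328,385 − $5,328,390 = −$5 applied to largest ownership shares (Bergstrom): Bergstrom becomes $2,007,415.

Delacroix: $315,320 · Orozco: $336,820 · Ferraro: $1,895,285 · Quinlan: $773,545 · Bergstrom: $2,007,415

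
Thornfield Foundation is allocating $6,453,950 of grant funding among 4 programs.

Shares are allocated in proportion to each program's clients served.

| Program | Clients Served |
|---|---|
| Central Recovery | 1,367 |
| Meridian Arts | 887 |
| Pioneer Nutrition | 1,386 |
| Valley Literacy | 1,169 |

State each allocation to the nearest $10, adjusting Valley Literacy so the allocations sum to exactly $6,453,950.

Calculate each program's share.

Central Recovery: $1,834,590; Meridian Arts: $1,190,400; Pioneer Nutrition: $1,860,090; Valley Literacy: $1,568,870

Clients served total: 4,809.
Raw shares: Central Recovery 1,367/4,809 × $6,453,950 = 1,834,591.32; Meridian Arts 887/4,809 × $6,453,950 = 1,190,404.17; Pioneer Nutrition 1,386/4,809 × $6,453,950 = 1,860,090.39; Valley Literacy 1,169/4,809 × $6,453,950 = 1,568,864.12.
At nearest $10: Central Recovery $1,834,590; Meridian Arts $1,190,400; Pioneer Nutrition $1,860,090; Valley Literacy $1,568,860. Sum = $6,453,940.
Difference $6,453,950 − $6,453,940 = +$10 applied to Valley Literacy: Valley Literacy becomes $1,568,870.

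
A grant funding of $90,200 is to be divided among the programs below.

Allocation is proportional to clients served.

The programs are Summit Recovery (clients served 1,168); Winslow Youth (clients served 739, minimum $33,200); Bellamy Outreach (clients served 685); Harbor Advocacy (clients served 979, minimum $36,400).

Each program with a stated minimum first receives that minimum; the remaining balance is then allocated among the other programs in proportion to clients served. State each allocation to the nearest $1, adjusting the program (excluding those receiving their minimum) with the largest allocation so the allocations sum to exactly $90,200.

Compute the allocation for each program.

Fund the minimums — Winslow Youth $33,200; Harbor Advocacy $36,400. Remaining pool $20,600.
Remaining pool split over remaining clients served 1,853: Summit Recovery 12,984.78 → $12,985; Bellamy Outreach 7,615.22 → $7,615.

Summit Recovery: $12,985 · Winslow Youth: $33,200 · Bellamy Outreach: $7,615 · Harbor Advocacy: $36,400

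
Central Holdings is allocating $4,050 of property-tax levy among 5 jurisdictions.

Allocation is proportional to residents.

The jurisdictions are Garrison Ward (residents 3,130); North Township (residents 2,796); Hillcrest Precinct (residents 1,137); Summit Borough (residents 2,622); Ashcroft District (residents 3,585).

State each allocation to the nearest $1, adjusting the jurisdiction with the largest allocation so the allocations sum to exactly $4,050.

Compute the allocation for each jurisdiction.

Combined residents = 13,270.
Proportional shares: Garrison Ward 3,130/13,270 × $4,050 = 955.28; North Township 2,796/13,270 × $4,050 = 853.34; Hillcrest Precinct 1,137/13,270 × $4,050 = 347.01; Summit Borough 2,622/13,270 × $4,050 = 800.23; Ashcroft District 3,585/13,270 × $4,050 = 1,094.14.
Rounded to nearest $1: Garrison Ward $955; North Township $853; Hillcrest Precinct $347; Summit Borough $800; Ashcroft District $1,094. Sum = $4,049.
Difference $4,050 − $4,049 = +$1 applied to largest allocation (Ashcroft District): Ashcroft District becomes $1,095.

Garrison Ward: $955; North Township: $853; Hillcrest Precinct: $347; Summit Borough: $800; Ashcroft District: $1,095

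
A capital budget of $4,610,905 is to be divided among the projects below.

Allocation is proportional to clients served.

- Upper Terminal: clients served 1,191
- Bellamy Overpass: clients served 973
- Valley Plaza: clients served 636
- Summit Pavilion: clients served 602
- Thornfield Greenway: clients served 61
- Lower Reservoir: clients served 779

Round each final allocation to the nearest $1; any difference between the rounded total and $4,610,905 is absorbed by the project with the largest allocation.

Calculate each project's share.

Upper Terminal: $1,294,574 · Bellamy Overpass: $1,057,617 · Valley Plaza: $691,310 · Summit Pavilion: $654,353 · Thornfield Greenway: $66,305 · Lower Reservoir: $846,746

Total clients served = 4,242.
Unrounded shares: Upper Terminal 1,191/4,242 × $4,610,905 = 1,294,575.17; Bellamy Overpass 973/4,242 × $4,610,905 = 1,057,616.82; Valley Plaza 636/4,242 × $4,610,905 = 691,309.66; Summit Pavilion 602/4,242 × $4,610,905 = 654,352.85; Thornfield Greenway 61/4,242 × $4,610,905 = 66,304.86; Lower Reservoir 779/4,242 × $4,610,905 = 846,745.64.
After rounding ($1): Upper Terminal $1,294,575; Bellamy Overpass $1,057,617; Valley Plaza $691,310; Summit Pavilion $654,353; Thornfield Greenway $66,305; Lower Reservoir $846,746. Sum = $4,610,906.
Difference $4,610,905 − $4,610,906 = −$1 applied to largest allocation (Upper Terminal): Upper Terminal becomes $1,294,574.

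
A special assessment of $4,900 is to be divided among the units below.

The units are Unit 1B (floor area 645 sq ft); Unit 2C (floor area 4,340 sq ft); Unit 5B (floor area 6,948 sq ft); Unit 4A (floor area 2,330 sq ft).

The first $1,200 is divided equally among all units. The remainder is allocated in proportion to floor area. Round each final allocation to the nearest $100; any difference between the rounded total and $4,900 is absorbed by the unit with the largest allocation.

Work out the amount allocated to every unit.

Unit 1B: $500 | Unit 2C: $1,400 | Unit 5B: $2,100 | Unit 4A: $900

$1,200 shared equally gives $300 per unit.
Remainder $3,700 by floor area (total 14,263): Unit 1B 167.32 → $200; Unit 2C 1,125.85 → $1,100; Unit 5B 1,802.40 → $1,800; Unit 4A 604.43 → $600.
Totals: Unit 1B $300 + $200 = $500; Unit 2C $300 + $1,100 = $1,400; Unit 5B $300 + $1,800 = $2,100; Unit 4A $300 + $600 = $900.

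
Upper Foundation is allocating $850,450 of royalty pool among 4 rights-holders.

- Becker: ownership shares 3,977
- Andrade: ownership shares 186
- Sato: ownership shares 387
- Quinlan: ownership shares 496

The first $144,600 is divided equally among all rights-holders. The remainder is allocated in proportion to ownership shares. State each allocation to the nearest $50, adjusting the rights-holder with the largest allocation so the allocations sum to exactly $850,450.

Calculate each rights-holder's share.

Equal tier: $144,600 ÷ 4 = $36,150 apiece.
Remainder $705,850 by ownership shares (total 5,046): Becker 556,314.99 → $556,300; Andrade 26,018.25 → $26,000; Sato 54,134.75 → $54,150; Quinlan 69,382.01 → $69,400.
Totals: Becker $36,150 + $556,300 = $592,450; Andrade $36,150 + $26,000 = $62,150; Sato $36,150 + $54,150 = $90,300; Quinlan $36,150 + $69,400 = $105,550.

Becker: $592,450; Andrade: $62,150; Sato: $90,300; Quinlan: $105,550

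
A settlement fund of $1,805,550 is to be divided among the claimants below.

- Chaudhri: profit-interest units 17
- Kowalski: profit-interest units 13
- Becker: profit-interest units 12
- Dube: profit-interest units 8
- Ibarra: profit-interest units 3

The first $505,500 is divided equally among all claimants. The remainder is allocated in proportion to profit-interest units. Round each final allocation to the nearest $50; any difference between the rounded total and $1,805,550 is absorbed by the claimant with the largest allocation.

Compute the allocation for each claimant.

$505,500 shared equally gives $101,100 per claimant.
Remainder $1,300,050 by profit-interest units (total 53): Chaudhri 416,997.17 → $417,000; Kowalski 318,880.19 → $318,900; Becker 294,350.94 → $294,350; Dube 196,233.96 → $196,250; Ibarra 73,587.74 → $73,600.
Rounding difference −$50 on remainder applied to Chaudhri.
Totals: Chaudhri $101,100 + $416,950 = $518,050; Kowalski $101,100 + $318,900 = $420,000; Becker $101,100 + $294,350 = $395,450; Dube $101,100 + $196,250 = $297,350; Ibarra $101,100 + $73,600 = $174,700.

Chaudhri: $518,050 · Kowalski: $420,000 · Becker: $395,450 · Dube: $297,350 · Ibarra: $174,700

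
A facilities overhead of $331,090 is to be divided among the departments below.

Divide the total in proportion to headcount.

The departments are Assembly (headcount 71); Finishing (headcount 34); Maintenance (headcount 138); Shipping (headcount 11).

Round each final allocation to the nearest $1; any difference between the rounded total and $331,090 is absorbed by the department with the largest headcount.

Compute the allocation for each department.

Combined headcount = 254.
Unrounded shares: Assembly 71/254 × $331,090 = 92,548.78; Finishing 34/254 × $331,090 = 44,319.13; Maintenance 138/254 × $331,090 = 179,883.54; Shipping 11/254 × $331,090 = 14,338.54.
After rounding ($1): Assembly $92,549; Finishing $44,319; Maintenance $179,884; Shipping $14,339. Sum = $331,091.
Difference $331,090 − $331,091 = −$1 applied to largest headcount (Maintenance): Maintenance becomes $179,883.

Assembly: $92,549; Finishing: $44,319; Maintenance: $179,883; Shipping: $14,339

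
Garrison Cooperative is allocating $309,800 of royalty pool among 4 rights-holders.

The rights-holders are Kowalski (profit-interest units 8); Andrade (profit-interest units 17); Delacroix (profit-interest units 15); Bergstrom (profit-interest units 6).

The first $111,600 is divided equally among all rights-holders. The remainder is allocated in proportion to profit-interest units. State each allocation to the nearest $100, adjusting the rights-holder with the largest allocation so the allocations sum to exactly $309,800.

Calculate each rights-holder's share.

Kowalski: $62,400 | Andrade: $101,100 | Delacroix: $92,500 | Bergstrom: $53,800

First tranche $111,600 split equally: $27,900 each.
Remainder $198,200 by profit-interest units (total 46): Kowalski 34,469.57 → $34,500; Andrade 73,247.83 → $73,200; Delacroix 64,630.43 → $64,600; Bergstrom 25,852.17 → $25,900.
Totals: Kowalski $27,900 + $34,500 = $62,400; Andrade $27,900 + $73,200 = $101,100; Delacroix $27,900 + $64,600 = $92,500; Bergstrom $27,900 + $25,900 = $53,800.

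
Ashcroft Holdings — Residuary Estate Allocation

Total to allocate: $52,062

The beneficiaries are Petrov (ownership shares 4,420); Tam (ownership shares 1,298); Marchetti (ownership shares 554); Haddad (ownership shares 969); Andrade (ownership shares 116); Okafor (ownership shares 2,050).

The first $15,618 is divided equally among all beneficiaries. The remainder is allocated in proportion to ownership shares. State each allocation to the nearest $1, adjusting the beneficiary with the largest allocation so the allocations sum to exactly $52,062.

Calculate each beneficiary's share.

$15,618 shared equally gives $2,603 per beneficiary.
Remainder $36,444 by ownership shares (total 9,407): Petrov 17,123.68 → $17,124; Tam 5,028.63 → $5,029; Marchetti 2,146.27 → $2,146; Haddad 3,754.04 → $3,754; Andrade 449.40 → $449; Okafor 7,941.98 → $7,942.
Totals: Petrov $2,603 + $17,124 = $19,727; Tam $2,603 + $5,029 = $7,632; Marchetti $2,603 + $2,146 = $4,749; Haddad $2,603 + $3,754 = $6,357; Andrade $2,603 + $449 = $3,052; Okafor $2,603 + $7,942 = $10,545.

Petrov: $19,727; Tam: $7,632; Marchetti: $4,749; Haddad: $6,357; Andrade: $3,052; Okafor: $10,545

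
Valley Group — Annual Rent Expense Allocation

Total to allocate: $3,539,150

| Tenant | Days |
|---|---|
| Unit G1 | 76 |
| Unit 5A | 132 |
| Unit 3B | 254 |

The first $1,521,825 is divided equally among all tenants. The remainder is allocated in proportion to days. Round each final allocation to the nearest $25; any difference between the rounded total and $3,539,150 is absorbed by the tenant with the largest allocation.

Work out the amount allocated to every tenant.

Unit G1: $839,125 | Unit 5A: $1,083,650 | Unit 3B: $1,616,375

$1,521,825 shared equally gives $507,275 per tenant.
Remainder $2,017,325 by days (total 462): Unit G1 331,854.33 → $331,850; Unit 5A 576,378.57 → $576,375; Unit 3B 1,109,092.10 → $1,109,100.
Totals: Unit G1 $507,275 + $331,850 = $839,125; Unit 5A $507,275 + $576,375 = $1,083,650; Unit 3B $507,275 + $1,109,100 = $1,616,375.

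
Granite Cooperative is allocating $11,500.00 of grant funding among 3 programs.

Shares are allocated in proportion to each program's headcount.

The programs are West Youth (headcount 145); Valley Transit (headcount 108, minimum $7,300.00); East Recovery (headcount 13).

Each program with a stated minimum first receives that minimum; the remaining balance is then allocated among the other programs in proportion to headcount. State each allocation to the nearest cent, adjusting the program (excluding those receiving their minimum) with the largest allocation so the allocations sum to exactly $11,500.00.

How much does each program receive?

West Youth: $3,854.43 · Valley Transit: $7,300.00 · East Recovery: $345.57

Fund the minimums — Valley Transit $7,300.00. Residual $4,200.00.
Residual split over remaining headcount 158: West Youth 3,854.4304 → $3,854.43; East Recovery 345.5696 → $345.57.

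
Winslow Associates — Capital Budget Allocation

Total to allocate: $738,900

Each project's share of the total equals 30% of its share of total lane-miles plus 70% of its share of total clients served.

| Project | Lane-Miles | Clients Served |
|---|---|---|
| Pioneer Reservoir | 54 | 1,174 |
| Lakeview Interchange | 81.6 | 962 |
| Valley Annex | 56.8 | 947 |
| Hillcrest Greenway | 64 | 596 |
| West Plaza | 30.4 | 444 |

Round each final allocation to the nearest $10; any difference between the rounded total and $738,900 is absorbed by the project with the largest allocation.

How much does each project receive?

Pioneer Reservoir: $189,020 | Lakeview Interchange: $183,750 | Valley Annex: $162,700 | Hillcrest Greenway: $124,230 | West Plaza: $79,200

Totals — lane-miles 286.8, clients served 4,123.
Combined weights (30% lane-miles + 70% clients served): Pioneer Reservoir 0.2558; Lakeview Interchange 0.2487; Valley Annex 0.2202; Hillcrest Greenway 0.1681; West Plaza 0.1072.
Pro-rata amounts: Pioneer Reservoir 189,015.23; Lakeview Interchange 183,752.11; Valley Annex 162,702.24; Hillcrest Greenway 124,234.26; West Plaza 79,196.16.
Rounded to nearest $10: Pioneer Reservoir $189,020; Lakeview Interchange $183,750; Valley Annex $162,700; Hillcrest Greenway $124,230; West Plaza $79,200. Sum = $738,900.
No rounding difference to absorb.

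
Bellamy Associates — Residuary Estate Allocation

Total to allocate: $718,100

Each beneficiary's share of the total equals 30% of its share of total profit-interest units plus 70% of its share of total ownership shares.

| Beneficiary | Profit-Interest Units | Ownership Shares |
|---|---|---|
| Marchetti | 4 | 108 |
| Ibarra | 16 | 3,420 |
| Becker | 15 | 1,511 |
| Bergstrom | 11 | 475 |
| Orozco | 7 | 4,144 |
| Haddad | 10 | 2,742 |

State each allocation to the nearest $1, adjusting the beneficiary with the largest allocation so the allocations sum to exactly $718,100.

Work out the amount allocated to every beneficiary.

Profit-interest units total 63; ownership shares total 12,400.
Combined weights (30% profit-interest units + 70% ownership shares): Marchetti 0.0251; Ibarra 0.2693; Becker 0.1567; Bergstrom 0.0792; Orozco 0.2673; Haddad 0.2024.
Proportional shares: Marchetti 18,056.19; Ibarra 193,352.01; Becker 112,545.63; Bergstrom 56,870.27; Orozco 191,925.74; Haddad 145,350.17.
At nearest $1: Marchetti $18,056; Ibarra $193,352; Becker $112,546; Bergstrom $56,870; Orozco $191,926; Haddad $145,350. Sum = $718,100.
Sum already equals the total — no adjustment.

Marchetti: $18,056 · Ibarra: $193,352 · Becker: $112,546 · Bergstrom: $56,870 · Orozco: $191,926 · Haddad: $145,350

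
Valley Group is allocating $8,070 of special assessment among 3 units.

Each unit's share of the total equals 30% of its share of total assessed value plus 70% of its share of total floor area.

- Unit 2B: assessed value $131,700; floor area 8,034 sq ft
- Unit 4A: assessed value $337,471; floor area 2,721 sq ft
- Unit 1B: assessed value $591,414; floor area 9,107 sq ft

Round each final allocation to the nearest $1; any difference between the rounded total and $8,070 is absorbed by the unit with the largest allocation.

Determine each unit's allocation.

Assessed value total 1,060,585; floor area total 19,862.
Composite weights (30% assessed value + 70% floor area): Unit 2B 0.3204; Unit 4A 0.1914; Unit 1B 0.4882.
Proportional shares: Unit 2B 2,585.60; Unit 4A 1,544.23; Unit 1B 3,940.17.
Rounded to nearest $1: Unit 2B $2,586; Unit 4A $1,544; Unit 1B $3,940. Sum = $8,070.
Sum already equals the total — no adjustment.

Unit 2B: $2,586; Unit 4A: $1,544; Unit 1B: $3,940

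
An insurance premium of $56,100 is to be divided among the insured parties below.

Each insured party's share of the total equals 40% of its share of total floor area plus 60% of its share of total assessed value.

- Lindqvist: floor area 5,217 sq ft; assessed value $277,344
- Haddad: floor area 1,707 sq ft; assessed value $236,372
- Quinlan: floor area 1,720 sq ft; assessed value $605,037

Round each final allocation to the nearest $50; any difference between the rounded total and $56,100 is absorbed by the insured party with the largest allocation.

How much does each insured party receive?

Lindqvist: $21,900 · Haddad: $11,550 · Quinlan: $22,650

Floor area total 8,644; assessed value total 1,118,753.
Combined weights (40% floor area + 60% assessed value): Lindqvist 0.3902; Haddad 0.2058; Quinlan 0.4041.
Raw shares: Lindqvist 21,887.91; Haddad 11,543.15; Quinlan 22,668.95.
At nearest $50: Lindqvist $21,900; Haddad $11,550; Quinlan $22,650. Sum = $56,100.
No rounding difference to absorb.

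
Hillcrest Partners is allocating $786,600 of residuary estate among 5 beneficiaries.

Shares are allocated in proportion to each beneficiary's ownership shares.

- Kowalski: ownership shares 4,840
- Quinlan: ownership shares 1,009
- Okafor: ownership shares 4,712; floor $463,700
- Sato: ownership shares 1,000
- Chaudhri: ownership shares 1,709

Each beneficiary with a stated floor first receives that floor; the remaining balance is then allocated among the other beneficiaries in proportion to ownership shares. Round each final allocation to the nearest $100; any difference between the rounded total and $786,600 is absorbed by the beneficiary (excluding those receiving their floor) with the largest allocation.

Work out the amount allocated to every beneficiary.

Fund the minimums — Okafor $463,700. Remaining pool $322,900.
Remaining pool split over remaining ownership shares 8,558: Kowalski 182,616.97 → $182,600; Quinlan 38,070.36 → $38,100; Sato 37,730.78 → $37,700; Chaudhri 64,481.90 → $64,500.

Kowalski: $182,600; Quinlan: $38,100; Okafor: $463,700; Sato: $37,700; Chaudhri: $64,500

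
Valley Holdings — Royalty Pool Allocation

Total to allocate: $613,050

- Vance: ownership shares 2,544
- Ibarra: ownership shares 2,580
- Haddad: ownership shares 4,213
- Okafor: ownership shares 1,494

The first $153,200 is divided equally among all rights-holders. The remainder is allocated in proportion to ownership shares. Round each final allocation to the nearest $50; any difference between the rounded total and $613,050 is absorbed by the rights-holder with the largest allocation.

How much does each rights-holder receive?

First tranche $153,200 split equally: $38,300 each.
Remainder $459,850 by ownership shares (total 10,831): Vance 108,010.19 → $108,000; Ibarra 109,538.64 → $109,550; Haddad 178,870.65 → $178,850; Okafor 63,430.51 → $63,450.
Totals: Vance $38,300 + $108,000 = $146,300; Ibarra $38,300 + $109,550 = $147,850; Haddad $38,300 + $178,850 = $217,150; Okafor $38,300 + $63,450 = $101,750.

Vance: $146,300 · Ibarra: $147,850 · Haddad: $217,150 · Okafor: $101,750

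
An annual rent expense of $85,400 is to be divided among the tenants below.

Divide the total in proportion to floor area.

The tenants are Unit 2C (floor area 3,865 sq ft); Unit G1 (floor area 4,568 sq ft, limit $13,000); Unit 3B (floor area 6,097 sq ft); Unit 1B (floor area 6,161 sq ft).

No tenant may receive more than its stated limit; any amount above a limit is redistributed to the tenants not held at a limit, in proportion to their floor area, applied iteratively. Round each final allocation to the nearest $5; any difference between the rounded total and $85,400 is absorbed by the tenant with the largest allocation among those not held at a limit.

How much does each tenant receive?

Unit 2C: $17,355 · Unit G1: $13,000 · Unit 3B: $27,380 · Unit 1B: $27,665

Combined floor area = 20,691.
Proportional shares (ignoring caps): Unit 2C 15,952.39; Unit G1 18,853.96; Unit 3B 25,164.75; Unit 1B 25,428.90.
Cap binds for Unit G1 ($13,000); balance $72,400 reallocated over remaining floor area 16,123.
Remaining shares: Unit 2C 17,355.70 → $17,355; Unit 3B 27,378.45 → $27,380; Unit 1B 27,665.84 → $27,665.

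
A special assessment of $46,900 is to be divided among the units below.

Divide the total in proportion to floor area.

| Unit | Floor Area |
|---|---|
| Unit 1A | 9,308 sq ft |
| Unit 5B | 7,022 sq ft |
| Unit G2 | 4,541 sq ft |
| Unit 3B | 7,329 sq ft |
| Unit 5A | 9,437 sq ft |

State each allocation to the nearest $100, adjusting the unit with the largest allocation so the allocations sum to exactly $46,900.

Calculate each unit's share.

Sum of floor area: 37,637.
Raw shares: Unit 1A 9,308/37,637 × $46,900 = 11,598.83; Unit 5B 7,022/37,637 × $46,900 = 8,750.21; Unit G2 4,541/37,637 × $46,900 = 5,658.60; Unit 3B 7,329/37,637 × $46,900 = 9,132.77; Unit 5A 9,437/37,637 × $46,900 = 11,759.58.
After rounding ($100): Unit 1A $11,600; Unit 5B $8,800; Unit G2 $5,700; Unit 3B $9,100; Unit 5A $11,800. Sum = $47,000.
Difference $46,900 − $47,000 = −$100 applied to largest allocation (Unit 5A): Unit 5A becomes $11,700.

Unit 1A: $11,600; Unit 5B: $8,800; Unit G2: $5,700; Unit 3B: $9,100; Unit 5A: $11,700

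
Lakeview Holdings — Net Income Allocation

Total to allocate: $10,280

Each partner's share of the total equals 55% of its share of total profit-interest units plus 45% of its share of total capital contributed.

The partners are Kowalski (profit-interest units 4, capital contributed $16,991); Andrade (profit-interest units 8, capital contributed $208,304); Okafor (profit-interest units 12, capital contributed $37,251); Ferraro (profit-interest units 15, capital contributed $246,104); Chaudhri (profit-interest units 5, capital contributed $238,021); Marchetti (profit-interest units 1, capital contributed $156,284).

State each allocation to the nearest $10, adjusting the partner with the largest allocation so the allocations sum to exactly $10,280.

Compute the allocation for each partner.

Kowalski: $590 · Andrade: $2,070 · Okafor: $1,700 · Ferraro: $3,140 · Chaudhri: $1,850 · Marchetti: $930

Profit-interest units total 45; capital contributed total 902,955.
Combined weights (55% profit-interest units + 45% capital contributed): Kowalski 0.0574; Andrade 0.2016; Okafor 0.1652; Ferraro 0.3060; Chaudhri 0.1797; Marchetti 0.0901.
Pro-rata amounts: Kowalski 589.63; Andrade 2,072.33; Okafor 1,698.58; Ferraro 3,145.50; Chaudhri 1,847.65; Marchetti 926.32.
Rounded to nearest $10: Kowalski $590; Andrade $2,070; Okafor $1,700; Ferraro $3,150; Chaudhri $1,850; Marchetti $930. Sum = $10,290.
Difference $10,280 − $10,290 = −$10 applied to largest allocation (Ferraro): Ferraro becomes $3,140.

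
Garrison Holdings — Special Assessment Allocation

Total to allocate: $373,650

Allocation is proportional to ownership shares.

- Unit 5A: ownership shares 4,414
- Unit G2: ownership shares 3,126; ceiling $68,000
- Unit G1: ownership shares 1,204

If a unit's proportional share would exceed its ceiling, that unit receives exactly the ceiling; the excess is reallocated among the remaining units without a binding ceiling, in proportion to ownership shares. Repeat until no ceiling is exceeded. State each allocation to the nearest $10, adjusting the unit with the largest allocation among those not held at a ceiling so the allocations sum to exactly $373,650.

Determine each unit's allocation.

Total ownership shares = 8,744.
Pro-rata shares before constraints: Unit 5A 188,619.75; Unit G2 133,580.73; Unit G1 51,449.52.
Capped: Unit G2 ($68,000); residual $305,650 reallocated over remaining ownership shares 5,618.
Shares after redistribution: Unit 5A 240,145.80 → $240,150; Unit G1 65,504.20 → $65,500.

Unit 5A: $240,150 · Unit G2: $68,000 · Unit G1: $65,500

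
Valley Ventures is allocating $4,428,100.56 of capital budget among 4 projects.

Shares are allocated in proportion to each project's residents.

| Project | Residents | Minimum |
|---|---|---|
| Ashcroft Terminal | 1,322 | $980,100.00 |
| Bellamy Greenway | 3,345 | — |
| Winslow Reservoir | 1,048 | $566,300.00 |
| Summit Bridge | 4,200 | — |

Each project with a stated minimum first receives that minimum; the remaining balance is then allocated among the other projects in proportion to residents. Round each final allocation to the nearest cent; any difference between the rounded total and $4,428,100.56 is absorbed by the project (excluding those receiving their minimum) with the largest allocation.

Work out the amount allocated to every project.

Ashcroft Terminal: $980,100.00; Bellamy Greenway: $1,277,573.01; Winslow Reservoir: $566,300.00; Summit Bridge: $1,604,127.55

Minimums first: Ashcroft Terminal $980,100.00; Winslow Reservoir $566,300.00. Residual $2,881,700.56.
Residual split over remaining residents 7,545: Bellamy Greenway 1,277,573.0117 → $1,277,573.01; Summit Bridge 1,604,127.5483 → $1,604,127.55.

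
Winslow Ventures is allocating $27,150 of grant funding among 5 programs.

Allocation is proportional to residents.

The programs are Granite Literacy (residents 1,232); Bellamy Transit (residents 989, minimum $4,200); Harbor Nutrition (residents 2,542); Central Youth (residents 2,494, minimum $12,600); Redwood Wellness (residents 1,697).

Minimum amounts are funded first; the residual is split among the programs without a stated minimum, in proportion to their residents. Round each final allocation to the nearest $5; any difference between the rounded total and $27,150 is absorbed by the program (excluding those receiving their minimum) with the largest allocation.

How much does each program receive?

Granite Literacy: $2,330 | Bellamy Transit: $4,200 | Harbor Nutrition: $4,810 | Central Youth: $12,600 | Redwood Wellness: $3,210

Fund the minimums — Bellamy Transit $4,200; Central Youth $12,600. Balance $10,350.
Balance split over remaining residents 5,471: Granite Literacy 2,330.69 → $2,330; Harbor Nutrition 4,808.94 → $4,810; Redwood Wellness 3,210.37 → $3,210.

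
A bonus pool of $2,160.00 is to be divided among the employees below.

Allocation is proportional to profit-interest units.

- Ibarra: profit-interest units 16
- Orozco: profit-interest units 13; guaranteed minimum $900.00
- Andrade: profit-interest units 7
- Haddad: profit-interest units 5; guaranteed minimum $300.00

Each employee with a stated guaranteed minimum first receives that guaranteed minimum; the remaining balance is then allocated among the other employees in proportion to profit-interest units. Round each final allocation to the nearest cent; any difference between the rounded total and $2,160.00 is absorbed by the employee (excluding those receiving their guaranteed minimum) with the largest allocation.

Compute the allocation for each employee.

Guaranteed amounts: Orozco $900.00; Haddad $300.00. Remaining pool $960.00.
Remaining pool split over remaining profit-interest units 23: Ibarra 667.8261 → $667.83; Andrade 292.1739 → $292.17.

Ibarra: $667.83 | Orozco: $900.00 | Andrade: $292.17 | Haddad: $300.00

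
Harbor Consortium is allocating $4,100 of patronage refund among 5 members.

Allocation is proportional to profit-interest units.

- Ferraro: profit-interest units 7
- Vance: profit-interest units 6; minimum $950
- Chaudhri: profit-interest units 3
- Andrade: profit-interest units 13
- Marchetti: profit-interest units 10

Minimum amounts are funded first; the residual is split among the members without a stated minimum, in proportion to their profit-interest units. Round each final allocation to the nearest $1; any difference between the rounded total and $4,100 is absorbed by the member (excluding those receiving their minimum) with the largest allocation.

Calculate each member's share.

Ferraro: $668 | Vance: $950 | Chaudhri: $286 | Andrade: $1,241 | Marchetti: $955

Guaranteed amounts: Vance $950. Remaining pool $3,150.
Remaining pool split over remaining profit-interest units 33: Ferraro 668.18 → $668; Chaudhri 286.36 → $286; Andrade 1,240.91 → $1,241; Marchetti 954.55 → $955.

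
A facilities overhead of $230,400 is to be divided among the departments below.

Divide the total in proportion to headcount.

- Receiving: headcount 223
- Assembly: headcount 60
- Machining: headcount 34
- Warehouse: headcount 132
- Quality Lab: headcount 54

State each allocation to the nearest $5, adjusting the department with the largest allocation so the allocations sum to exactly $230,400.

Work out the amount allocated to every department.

Headcount total: 503.
Raw shares: Receiving 223/503 × $230,400 = 102,145.53; Assembly 60/503 × $230,400 = 27,483.10; Machining 34/503 × $230,400 = 15,573.76; Warehouse 132/503 × $230,400 = 60,462.82; Quality Lab 54/503 × $230,400 = 24,734.79.
At nearest $5: Receiving $102,145; Assembly $27,485; Machining $15,575; Warehouse $60,465; Quality Lab $24,735. Sum = $230,405.
Difference $230,400 − $230,405 = −$5 applied to largest allocation (Receiving): Receiving becomes $102,140.

Receiving: $102,140 · Assembly: $27,485 · Machining: $15,575 · Warehouse: $60,465 · Quality Lab: $24,735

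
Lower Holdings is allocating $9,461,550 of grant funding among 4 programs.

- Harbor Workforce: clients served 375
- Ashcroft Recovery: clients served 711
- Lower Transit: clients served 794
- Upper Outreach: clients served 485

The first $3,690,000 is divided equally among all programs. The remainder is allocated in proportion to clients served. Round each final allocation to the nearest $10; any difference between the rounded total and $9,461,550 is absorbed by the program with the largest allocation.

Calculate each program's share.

Harbor Workforce: $1,837,650; Ashcroft Recovery: $2,657,630; Lower Transit: $2,860,180; Upper Outreach: $2,106,090

First tranche $3,690,000 split equally: $922,500 each.
Remainder $5,771,550 by clients served (total 2,365): Harbor Workforce 915,150.63 → $915,150; Ashcroft Recovery 1,735,125.60 → $1,735,130; Lower Transit 1,937,678.94 → $1,937,680; Upper Outreach 1,183,594.82 → $1,183,590.
Totals: Harbor Workforce $922,500 + $915,150 = $1,837,650; Ashcroft Recovery $922,500 + $1,735,130 = $2,657,630; Lower Transit $922,500 + $1,937,680 = $2,860,180; Upper Outreach $922,500 + $1,183,590 = $2,106,090.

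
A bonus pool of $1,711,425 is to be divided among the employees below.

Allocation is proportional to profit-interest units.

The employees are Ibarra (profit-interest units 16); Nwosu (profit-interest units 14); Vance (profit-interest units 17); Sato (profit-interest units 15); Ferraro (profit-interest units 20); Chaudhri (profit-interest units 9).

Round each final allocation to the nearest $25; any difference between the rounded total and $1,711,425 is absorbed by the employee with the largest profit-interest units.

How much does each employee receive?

Sum of profit-interest units: 91.
Pro-rata amounts: Ibarra 16/91 × $1,711,425 = 300,909.89; Nwosu 14/91 × $1,711,425 = 263,296.15; Vance 17/91 × $1,711,425 = 319,716.76; Sato 15/91 × $1,711,425 = 282,103.02; Ferraro 20/91 × $1,711,425 = 376,137.36; Chaudhri 9/91 × $1,711,425 = 169,261.81.
After rounding ($25): Ibarra $300,900; Nwosu $263,300; Vance $319,725; Sato $282,100; Ferraro $376,125; Chaudhri $169,250. Sum = $1,711,400.
Difference $1,711,425 − $1,711,400 = +$25 applied to largest profit-interest units (Ferraro): Ferraro becomes $376,150.

Ibarra: $300,900; Nwosu: $263,300; Vance: $319,725; Sato: $282,100; Ferraro: $376,150; Chaudhri: $169,250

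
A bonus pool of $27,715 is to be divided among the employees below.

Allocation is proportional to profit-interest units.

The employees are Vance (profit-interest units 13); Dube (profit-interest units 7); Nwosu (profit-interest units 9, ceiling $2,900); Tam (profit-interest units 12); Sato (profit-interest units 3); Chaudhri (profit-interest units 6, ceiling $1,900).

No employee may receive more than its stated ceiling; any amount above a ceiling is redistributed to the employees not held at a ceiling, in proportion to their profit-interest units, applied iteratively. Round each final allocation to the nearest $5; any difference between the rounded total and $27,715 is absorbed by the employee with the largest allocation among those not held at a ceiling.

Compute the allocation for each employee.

Vance: $8,510 · Dube: $4,585 · Nwosu: $2,900 · Tam: $7,855 · Sato: $1,965 · Chaudhri: $1,900

Profit-interest units total: 50.
Proportional shares (ignoring caps): Vance 7,205.90; Dube 3,880.10; Nwosu 4,988.70; Tam 6,651.60; Sato 1,662.90; Chaudhri 3,325.80.
Held at cap: Nwosu ($2,900), Chaudhri ($1,900); remaining pool $22,915 reallocated over remaining profit-interest units 35.
Remaining shares: Vance 8,511.29 → $8,510; Dube 4,583.00 → $4,585; Tam 7,856.57 → $7,855; Sato 1,964.14 → $1,965.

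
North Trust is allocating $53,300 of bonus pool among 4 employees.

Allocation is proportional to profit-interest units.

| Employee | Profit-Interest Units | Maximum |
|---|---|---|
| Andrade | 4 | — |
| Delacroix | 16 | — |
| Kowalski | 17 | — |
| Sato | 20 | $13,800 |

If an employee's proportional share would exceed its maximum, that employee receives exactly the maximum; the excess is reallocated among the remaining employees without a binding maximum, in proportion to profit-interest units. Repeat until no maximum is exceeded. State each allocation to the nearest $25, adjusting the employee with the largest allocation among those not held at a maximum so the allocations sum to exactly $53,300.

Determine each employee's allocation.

Andrade: $4,275 | Delacroix: $17,075 | Kowalski: $18,150 | Sato: $13,800

Sum of profit-interest units: 57.
Pro-rata shares before constraints: Andrade 3,740.35; Delacroix 14,961.40; Kowalski 15,896.49; Sato 18,701.75.
Capped: Sato ($13,800); remaining pool $39,500 reallocated over remaining profit-interest units 37.
Shares after redistribution: Andrade 4,270.27 → $4,275; Delacroix 17,081.08 → $17,075; Kowalski 18,148.65 → $18,150.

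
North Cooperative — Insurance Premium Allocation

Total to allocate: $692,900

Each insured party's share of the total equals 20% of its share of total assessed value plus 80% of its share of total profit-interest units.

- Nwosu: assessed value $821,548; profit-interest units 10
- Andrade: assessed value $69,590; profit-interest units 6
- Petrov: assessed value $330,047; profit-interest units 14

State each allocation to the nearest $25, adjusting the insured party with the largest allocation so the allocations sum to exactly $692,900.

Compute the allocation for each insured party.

Assessed value total 1,221,185; profit-interest units total 30.
Combined weights (20% assessed value + 80% profit-interest units): Nwosu 0.4012; Andrade 0.1714; Petrov 0.4274.
Raw shares: Nwosu 278,002.55; Andrade 118,761.07; Petrov 296,136.38.
At nearest $25: Nwosu $278,000; Andrade $118,750; Petrov $296,125. Sum = $692,875.
Difference $692,900 − $692,875 = +$25 applied to largest allocation (Petrov): Petrov becomes $296,150.

Nwosu: $278,000 | Andrade: $118,750 | Petrov: $296,150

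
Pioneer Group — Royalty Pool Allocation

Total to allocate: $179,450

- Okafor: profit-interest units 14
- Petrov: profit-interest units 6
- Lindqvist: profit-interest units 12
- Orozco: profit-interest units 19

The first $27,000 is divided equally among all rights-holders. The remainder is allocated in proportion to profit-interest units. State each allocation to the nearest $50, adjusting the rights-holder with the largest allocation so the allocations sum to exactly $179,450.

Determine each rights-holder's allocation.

First tranche $27,000 split equally: $6,750 each.
Remainder $152,450 by profit-interest units (total 51): Okafor 41,849.02 → $41,850; Petrov 17,935.29 → $17,950; Lindqvist 35,870.59 → $35,850; Orozco 56,795.10 → $56,800.
Totals: Okafor $6,750 + $41,850 = $48,600; Petrov $6,750 + $17,950 = $24,700; Lindqvist $6,750 + $35,850 = $42,600; Orozco $6,750 + $56,800 = $63,550.

Okafor: $48,600; Petrov: $24,700; Lindqvist: $42,600; Orozco: $63,550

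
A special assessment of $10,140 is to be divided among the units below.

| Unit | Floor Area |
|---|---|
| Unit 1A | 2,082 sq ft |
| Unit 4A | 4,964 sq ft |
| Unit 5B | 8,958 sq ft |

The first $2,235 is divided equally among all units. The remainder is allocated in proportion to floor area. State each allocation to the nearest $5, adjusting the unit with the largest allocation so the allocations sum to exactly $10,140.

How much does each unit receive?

Unit 1A: $1,775 · Unit 4A: $3,195 · Unit 5B: $5,170

First tranche $2,235 split equally: $745 each.
Remainder $7,905 by floor area (total 16,004): Unit 1A 1,028.38 → $1,030; Unit 4A 2,451.91 → $2,450; Unit 5B 4,424.71 → $4,425.
Totals: Unit 1A $745 + $1,030 = $1,775; Unit 4A $745 + $2,450 = $3,195; Unit 5B $745 + $4,425 = $5,170.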